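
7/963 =7/963 = 0.01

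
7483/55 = 7483/55 = 136.05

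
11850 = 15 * 790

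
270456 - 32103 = 238353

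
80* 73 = 5840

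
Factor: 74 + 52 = 2^1*3^2*7^1  =  126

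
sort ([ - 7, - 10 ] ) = [ - 10, - 7 ] 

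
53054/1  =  53054 = 53054.00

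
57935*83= 4808605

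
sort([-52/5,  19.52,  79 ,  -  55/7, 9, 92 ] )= [ -52/5,  -  55/7, 9,  19.52, 79,92]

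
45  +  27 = 72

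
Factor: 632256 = 2^6*3^1*37^1*89^1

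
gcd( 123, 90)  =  3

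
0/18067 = 0 = 0.00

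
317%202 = 115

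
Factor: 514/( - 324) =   -  257/162   =  - 2^(-1 )*3^( - 4 )*257^1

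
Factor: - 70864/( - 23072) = 2^( - 1 )*7^(-1)*43^1 = 43/14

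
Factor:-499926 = - 2^1 * 3^1*7^1*11903^1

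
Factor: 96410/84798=3^( - 2)*5^1*7^(-1)*31^1*311^1*673^( - 1) = 48205/42399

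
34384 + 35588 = 69972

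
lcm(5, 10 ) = 10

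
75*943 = 70725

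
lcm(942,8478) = 8478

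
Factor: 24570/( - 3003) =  - 90/11 = - 2^1*3^2 *5^1*11^(-1 ) 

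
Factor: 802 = 2^1*401^1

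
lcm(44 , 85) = 3740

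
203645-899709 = -696064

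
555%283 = 272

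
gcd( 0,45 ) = 45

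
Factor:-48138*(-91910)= 4424363580 = 2^2*3^1*5^1 * 7^1 * 13^1*71^1*101^1*113^1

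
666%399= 267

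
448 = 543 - 95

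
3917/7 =3917/7 = 559.57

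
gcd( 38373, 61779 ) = 3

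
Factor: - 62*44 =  - 2^3*11^1*31^1 = -2728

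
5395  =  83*65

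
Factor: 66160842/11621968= 2^ ( - 3 )*3^1 * 11^1 * 191^ ( - 1)*643^1 * 1559^1 * 3803^( - 1 ) = 33080421/5810984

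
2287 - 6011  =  -3724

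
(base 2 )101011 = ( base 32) 1B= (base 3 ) 1121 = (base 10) 43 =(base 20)23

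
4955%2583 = 2372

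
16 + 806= 822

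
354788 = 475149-120361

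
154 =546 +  - 392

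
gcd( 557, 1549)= 1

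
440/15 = 88/3 = 29.33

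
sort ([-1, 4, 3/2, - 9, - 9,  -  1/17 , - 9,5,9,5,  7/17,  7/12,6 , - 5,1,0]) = [-9 , - 9,-9,- 5,-1  ,-1/17,  0,  7/17,7/12, 1, 3/2,4, 5, 5,6,9] 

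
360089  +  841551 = 1201640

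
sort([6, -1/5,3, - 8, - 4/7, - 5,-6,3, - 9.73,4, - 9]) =[ - 9.73 , - 9, - 8, -6, - 5, - 4/7, - 1/5,3, 3, 4, 6]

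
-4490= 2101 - 6591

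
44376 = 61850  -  17474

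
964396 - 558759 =405637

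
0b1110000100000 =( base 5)212300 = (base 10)7200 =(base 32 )710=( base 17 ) 17f9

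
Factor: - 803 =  -11^1*73^1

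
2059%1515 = 544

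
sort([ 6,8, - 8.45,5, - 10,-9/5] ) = [ - 10, - 8.45, - 9/5,  5,6, 8]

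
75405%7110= 4305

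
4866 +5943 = 10809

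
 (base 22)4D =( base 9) 122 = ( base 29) 3e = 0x65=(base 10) 101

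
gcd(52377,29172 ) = 663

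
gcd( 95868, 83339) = 1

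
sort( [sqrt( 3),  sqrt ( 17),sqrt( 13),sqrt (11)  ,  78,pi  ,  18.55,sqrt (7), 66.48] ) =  [ sqrt( 3 ),sqrt(7 ), pi, sqrt( 11 ),sqrt( 13 ),sqrt( 17 ),18.55, 66.48, 78]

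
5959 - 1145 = 4814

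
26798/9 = 2977 + 5/9=   2977.56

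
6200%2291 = 1618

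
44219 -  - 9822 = 54041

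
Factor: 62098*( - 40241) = -2^1*61^1*509^1*40241^1=- 2498885618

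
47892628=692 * 69209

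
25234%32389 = 25234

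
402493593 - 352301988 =50191605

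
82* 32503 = 2665246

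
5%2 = 1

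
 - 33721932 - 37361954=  - 71083886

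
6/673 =6/673 = 0.01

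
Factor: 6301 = 6301^1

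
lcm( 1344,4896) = 68544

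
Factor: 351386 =2^1 * 7^1*19^1*1321^1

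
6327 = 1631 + 4696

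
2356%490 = 396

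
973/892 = 1 + 81/892 = 1.09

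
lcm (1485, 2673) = 13365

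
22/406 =11/203 = 0.05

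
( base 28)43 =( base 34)3D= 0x73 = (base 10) 115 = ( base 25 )4F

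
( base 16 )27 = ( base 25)1E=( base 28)1B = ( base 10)39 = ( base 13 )30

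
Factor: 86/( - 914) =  - 43^1*457^( - 1 ) = - 43/457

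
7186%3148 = 890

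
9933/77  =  129  =  129.00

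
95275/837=95275/837 =113.83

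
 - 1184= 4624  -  5808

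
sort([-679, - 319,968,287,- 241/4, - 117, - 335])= [ - 679, - 335, - 319,- 117, - 241/4, 287,  968]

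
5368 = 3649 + 1719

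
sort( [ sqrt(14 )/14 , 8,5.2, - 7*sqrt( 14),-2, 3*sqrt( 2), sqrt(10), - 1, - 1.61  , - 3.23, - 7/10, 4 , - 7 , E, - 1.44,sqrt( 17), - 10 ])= [ - 7*sqrt( 14 ), - 10, - 7, - 3.23, - 2 , - 1.61,-1.44,-1, - 7/10,sqrt(14 )/14 , E, sqrt(10 ),4, sqrt ( 17), 3* sqrt( 2), 5.2,8 ]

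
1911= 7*273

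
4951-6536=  - 1585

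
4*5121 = 20484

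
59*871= 51389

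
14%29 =14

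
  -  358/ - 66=5 + 14/33 = 5.42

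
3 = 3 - 0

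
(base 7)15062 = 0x1040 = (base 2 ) 1000001000000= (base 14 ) 1732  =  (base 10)4160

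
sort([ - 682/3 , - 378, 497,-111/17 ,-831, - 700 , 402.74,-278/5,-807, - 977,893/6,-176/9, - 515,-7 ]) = [-977, - 831,  -  807, - 700, - 515,- 378,  -  682/3, - 278/5,-176/9, - 7  ,-111/17, 893/6, 402.74,  497 ] 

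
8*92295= 738360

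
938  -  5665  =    -  4727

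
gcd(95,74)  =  1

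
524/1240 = 131/310 = 0.42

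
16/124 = 4/31 = 0.13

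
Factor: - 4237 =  - 19^1*223^1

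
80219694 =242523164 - 162303470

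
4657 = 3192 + 1465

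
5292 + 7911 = 13203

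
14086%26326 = 14086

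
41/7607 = 41/7607= 0.01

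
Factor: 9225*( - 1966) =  - 18136350 = -2^1*3^2*5^2*41^1*983^1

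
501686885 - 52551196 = 449135689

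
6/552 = 1/92 = 0.01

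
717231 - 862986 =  - 145755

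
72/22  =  36/11 = 3.27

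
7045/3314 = 2 + 417/3314=2.13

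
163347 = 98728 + 64619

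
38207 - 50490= - 12283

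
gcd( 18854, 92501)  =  1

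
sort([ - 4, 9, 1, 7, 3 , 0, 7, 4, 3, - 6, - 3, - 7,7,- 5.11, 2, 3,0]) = [ - 7, - 6, - 5.11, - 4, - 3, 0,  0,1, 2, 3,3, 3, 4,7, 7, 7 , 9] 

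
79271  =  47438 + 31833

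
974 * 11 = 10714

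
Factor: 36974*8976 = 331878624 = 2^5*3^1 * 7^1 * 11^1 * 17^1*19^1*139^1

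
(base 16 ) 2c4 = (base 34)ks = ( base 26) 116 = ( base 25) 138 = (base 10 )708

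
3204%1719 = 1485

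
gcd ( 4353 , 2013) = 3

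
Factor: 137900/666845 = 2^2*5^1*7^1*677^ ( - 1 ) = 140/677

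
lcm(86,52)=2236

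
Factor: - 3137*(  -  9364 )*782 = 22971146776 = 2^3*17^1 *23^1*2341^1*3137^1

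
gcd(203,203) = 203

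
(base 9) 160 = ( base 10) 135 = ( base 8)207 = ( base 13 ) A5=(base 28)4N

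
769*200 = 153800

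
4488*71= 318648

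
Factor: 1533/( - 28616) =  - 3/56= - 2^(  -  3)* 3^1*7^ (-1)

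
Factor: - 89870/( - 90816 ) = 2^(-5)* 3^( - 1)*5^1*19^1 = 95/96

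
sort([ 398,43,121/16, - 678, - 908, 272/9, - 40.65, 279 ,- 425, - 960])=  [ - 960, -908, - 678,- 425, - 40.65, 121/16,272/9, 43, 279, 398]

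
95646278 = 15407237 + 80239041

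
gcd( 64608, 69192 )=24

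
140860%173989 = 140860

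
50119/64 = 50119/64 = 783.11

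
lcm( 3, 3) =3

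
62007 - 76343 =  - 14336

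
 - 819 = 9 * ( - 91) 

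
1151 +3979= 5130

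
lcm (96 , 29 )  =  2784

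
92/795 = 92/795=0.12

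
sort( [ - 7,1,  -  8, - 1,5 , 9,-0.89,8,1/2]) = [ - 8 , - 7, - 1, - 0.89,1/2,1,5, 8, 9 ]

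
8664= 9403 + -739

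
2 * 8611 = 17222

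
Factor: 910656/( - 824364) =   -  2^4*31^1*449^( - 1)=-  496/449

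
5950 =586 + 5364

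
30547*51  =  1557897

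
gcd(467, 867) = 1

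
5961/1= 5961 = 5961.00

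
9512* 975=9274200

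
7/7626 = 7/7626= 0.00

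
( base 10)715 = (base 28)PF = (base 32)mb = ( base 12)4b7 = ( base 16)2cb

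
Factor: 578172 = 2^2*3^1*7^1 * 6883^1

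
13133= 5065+8068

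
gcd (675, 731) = 1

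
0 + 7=7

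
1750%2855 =1750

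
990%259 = 213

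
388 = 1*388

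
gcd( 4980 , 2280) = 60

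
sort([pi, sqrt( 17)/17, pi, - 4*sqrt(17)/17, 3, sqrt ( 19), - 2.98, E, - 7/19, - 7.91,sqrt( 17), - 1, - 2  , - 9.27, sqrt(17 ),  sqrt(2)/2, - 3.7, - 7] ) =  [  -  9.27, - 7.91, - 7, - 3.7,-2.98,-2, - 1, - 4*sqrt(17)/17, - 7/19 , sqrt(17)/17, sqrt( 2) /2,E,  3, pi,pi, sqrt ( 17 ),sqrt(17), sqrt(19)] 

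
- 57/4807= - 3/253 = - 0.01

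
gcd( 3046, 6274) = 2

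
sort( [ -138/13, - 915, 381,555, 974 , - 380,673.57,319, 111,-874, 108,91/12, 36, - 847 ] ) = [-915, - 874,-847, - 380, -138/13, 91/12,36, 108 , 111, 319, 381, 555,673.57, 974]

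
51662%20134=11394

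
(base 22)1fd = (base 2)1100111011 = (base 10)827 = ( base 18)29h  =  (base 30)RH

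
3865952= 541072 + 3324880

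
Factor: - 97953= -3^1*103^1*317^1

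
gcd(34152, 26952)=24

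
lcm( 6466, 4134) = 252174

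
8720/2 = 4360 = 4360.00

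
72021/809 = 72021/809 = 89.02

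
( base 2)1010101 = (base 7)151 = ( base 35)2f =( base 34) 2H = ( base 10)85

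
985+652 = 1637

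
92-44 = 48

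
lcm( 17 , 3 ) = 51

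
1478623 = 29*50987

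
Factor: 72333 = 3^4*19^1  *47^1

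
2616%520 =16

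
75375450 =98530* 765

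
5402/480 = 2701/240 = 11.25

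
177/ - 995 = - 177/995= -  0.18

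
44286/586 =75 + 168/293 = 75.57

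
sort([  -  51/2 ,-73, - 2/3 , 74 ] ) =[ - 73,-51/2 , - 2/3, 74 ] 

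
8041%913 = 737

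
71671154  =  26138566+45532588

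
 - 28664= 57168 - 85832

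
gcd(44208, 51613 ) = 1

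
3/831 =1/277  =  0.00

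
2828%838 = 314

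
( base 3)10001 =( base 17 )4E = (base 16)52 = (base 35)2c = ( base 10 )82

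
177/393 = 59/131  =  0.45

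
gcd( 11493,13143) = 3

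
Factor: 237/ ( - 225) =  - 79/75 = -3^(-1)*5^(-2)*79^1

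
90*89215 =8029350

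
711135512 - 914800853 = - 203665341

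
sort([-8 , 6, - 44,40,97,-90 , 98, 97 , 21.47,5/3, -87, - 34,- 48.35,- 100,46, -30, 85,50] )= [ - 100,- 90,-87 ,-48.35  , - 44,-34, - 30, - 8,5/3,6,21.47,40,46,50, 85,97,97,98] 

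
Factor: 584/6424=11^( - 1) = 1/11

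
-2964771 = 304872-3269643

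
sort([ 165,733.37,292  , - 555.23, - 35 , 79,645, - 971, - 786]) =[-971, - 786, - 555.23, - 35 , 79,165, 292, 645 , 733.37]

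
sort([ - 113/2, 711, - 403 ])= [ - 403, - 113/2,711 ]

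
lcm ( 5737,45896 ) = 45896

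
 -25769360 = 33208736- 58978096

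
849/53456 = 849/53456 = 0.02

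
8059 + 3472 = 11531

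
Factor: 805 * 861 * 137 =94955385 = 3^1*5^1*7^2*23^1*41^1*137^1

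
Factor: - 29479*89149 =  - 41^1*59^1*719^1*1511^1 = -  2628023371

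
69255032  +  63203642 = 132458674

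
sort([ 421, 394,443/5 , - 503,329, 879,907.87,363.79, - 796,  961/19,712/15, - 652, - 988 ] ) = [ - 988, - 796, - 652, - 503, 712/15,961/19,443/5,329,363.79, 394,421,879,907.87]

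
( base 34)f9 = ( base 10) 519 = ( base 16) 207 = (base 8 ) 1007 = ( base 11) 432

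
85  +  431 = 516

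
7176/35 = 205 + 1/35=205.03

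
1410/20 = 70+1/2=70.50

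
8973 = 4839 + 4134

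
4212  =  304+3908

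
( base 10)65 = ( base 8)101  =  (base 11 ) 5a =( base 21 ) 32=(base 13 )50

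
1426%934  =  492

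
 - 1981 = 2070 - 4051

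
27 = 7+20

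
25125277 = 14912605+10212672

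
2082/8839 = 2082/8839 = 0.24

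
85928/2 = 42964 = 42964.00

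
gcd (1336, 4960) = 8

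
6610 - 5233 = 1377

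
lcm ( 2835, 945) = 2835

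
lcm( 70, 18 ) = 630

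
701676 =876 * 801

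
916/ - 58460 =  - 229/14615 = - 0.02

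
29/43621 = 29/43621 = 0.00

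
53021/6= 8836 + 5/6=8836.83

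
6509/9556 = 6509/9556 = 0.68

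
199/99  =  2 + 1/99=2.01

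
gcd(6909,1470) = 147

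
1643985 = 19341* 85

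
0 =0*26779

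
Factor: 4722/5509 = 2^1*3^1*7^(  -  1 ) = 6/7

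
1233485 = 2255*547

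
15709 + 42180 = 57889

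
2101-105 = 1996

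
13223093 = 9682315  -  -3540778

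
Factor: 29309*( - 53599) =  - 1570933091 = - 7^2*13^1*19^1*31^1* 53^1*79^1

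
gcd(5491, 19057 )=323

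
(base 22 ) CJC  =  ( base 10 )6238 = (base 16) 185E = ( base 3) 22120001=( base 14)23B8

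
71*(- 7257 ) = - 515247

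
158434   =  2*79217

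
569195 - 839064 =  - 269869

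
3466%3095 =371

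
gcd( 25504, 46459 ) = 1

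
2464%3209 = 2464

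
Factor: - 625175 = -5^2*17^1*1471^1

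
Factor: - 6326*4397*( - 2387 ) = 66395412314=2^1 * 7^1*11^1*31^1*3163^1*4397^1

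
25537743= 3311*7713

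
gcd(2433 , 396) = 3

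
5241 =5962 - 721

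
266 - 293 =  - 27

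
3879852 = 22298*174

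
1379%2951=1379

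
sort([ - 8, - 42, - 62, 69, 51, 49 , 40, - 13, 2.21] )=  [  -  62, - 42, - 13,-8,  2.21, 40,49, 51, 69 ]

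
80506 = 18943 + 61563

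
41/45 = 41/45  =  0.91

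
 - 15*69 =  - 1035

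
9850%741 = 217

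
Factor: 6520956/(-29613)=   -  2173652/9871 =- 2^2*13^1*9871^( - 1 ) * 41801^1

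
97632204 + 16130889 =113763093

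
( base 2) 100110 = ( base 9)42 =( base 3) 1102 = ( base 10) 38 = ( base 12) 32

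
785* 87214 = 68462990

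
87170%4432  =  2962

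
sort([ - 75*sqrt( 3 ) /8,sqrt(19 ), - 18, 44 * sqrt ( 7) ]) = [ - 18 , - 75*sqrt(3)/8,sqrt(19), 44*sqrt ( 7) ]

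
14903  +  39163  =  54066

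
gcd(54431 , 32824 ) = 1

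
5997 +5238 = 11235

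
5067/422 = 12 + 3/422 = 12.01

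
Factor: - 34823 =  -97^1*359^1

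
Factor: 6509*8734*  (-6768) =  -  384758133408= -  2^5  *3^2* 11^1*23^1*47^1 * 283^1  *397^1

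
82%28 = 26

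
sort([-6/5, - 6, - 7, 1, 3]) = [- 7, - 6  , - 6/5,1, 3 ] 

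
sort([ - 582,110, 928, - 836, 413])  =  [ - 836, - 582, 110, 413, 928 ] 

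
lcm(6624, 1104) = 6624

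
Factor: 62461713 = 3^1*89^1*233939^1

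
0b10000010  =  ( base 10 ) 130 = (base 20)6a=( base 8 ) 202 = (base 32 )42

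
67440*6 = 404640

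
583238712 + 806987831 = 1390226543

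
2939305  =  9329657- 6390352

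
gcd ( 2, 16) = 2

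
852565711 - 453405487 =399160224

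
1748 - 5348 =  - 3600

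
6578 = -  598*(-11 )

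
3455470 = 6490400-3034930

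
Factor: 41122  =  2^1 *29^1*709^1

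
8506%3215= 2076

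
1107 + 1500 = 2607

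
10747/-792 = - 14 + 31/72 = - 13.57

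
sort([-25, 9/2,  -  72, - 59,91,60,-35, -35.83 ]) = [ - 72,-59, - 35.83, - 35, - 25,9/2, 60,91 ] 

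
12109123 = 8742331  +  3366792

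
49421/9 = 49421/9=5491.22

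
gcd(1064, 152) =152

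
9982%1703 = 1467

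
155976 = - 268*( - 582)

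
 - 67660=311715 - 379375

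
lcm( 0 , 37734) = 0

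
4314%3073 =1241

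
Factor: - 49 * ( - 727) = 35623 =7^2*727^1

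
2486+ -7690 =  -5204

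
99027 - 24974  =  74053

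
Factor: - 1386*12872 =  - 17840592 =-  2^4 * 3^2*7^1*11^1*1609^1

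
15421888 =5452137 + 9969751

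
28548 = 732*39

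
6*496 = 2976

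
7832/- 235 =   -  7832/235= - 33.33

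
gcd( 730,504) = 2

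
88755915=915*97001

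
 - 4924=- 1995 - 2929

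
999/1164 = 333/388 =0.86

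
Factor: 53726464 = 2^8*11^1*19079^1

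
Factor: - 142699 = -142699^1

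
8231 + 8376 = 16607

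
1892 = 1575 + 317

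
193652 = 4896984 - 4703332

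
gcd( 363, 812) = 1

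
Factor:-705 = -3^1 * 5^1*47^1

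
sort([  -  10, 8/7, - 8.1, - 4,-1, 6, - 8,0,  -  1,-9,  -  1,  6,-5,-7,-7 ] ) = [ - 10, - 9, - 8.1,  -  8, - 7, - 7 ,  -  5 ,-4,-1,-1,  -  1,  0, 8/7,6, 6 ] 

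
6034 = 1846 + 4188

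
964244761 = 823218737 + 141026024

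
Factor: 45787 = 7^1*31^1 *211^1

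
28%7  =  0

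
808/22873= 808/22873 = 0.04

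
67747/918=67747/918=73.80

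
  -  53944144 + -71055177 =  - 124999321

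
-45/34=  - 2 +23/34=- 1.32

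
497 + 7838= 8335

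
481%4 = 1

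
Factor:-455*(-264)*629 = 2^3*3^1*5^1*7^1*11^1* 13^1*17^1 * 37^1 = 75555480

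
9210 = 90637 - 81427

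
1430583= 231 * 6193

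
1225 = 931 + 294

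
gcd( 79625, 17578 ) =1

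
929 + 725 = 1654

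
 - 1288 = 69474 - 70762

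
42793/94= 455+23/94 = 455.24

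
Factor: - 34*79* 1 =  - 2^1 *17^1*79^1 = - 2686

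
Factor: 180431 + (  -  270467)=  - 2^2*3^2*41^1*61^1 = - 90036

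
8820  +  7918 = 16738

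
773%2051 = 773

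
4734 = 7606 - 2872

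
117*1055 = 123435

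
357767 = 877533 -519766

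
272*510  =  138720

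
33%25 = 8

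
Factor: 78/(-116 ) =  - 2^(-1)*3^1*  13^1*29^(- 1) = - 39/58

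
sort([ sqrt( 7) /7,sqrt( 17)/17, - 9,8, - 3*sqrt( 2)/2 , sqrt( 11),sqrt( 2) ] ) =[ - 9, - 3*sqrt( 2 ) /2,sqrt( 17)/17,sqrt(7)/7, sqrt(2 ), sqrt( 11),8 ] 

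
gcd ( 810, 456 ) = 6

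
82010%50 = 10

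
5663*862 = 4881506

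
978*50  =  48900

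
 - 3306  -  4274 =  - 7580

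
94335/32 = 94335/32 = 2947.97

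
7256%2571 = 2114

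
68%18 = 14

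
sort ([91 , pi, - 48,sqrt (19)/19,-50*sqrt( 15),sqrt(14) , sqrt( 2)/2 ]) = [ - 50*sqrt( 15) , - 48, sqrt(19)/19,sqrt(2) /2,pi, sqrt(14),91 ]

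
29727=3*9909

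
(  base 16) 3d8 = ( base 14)504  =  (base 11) 815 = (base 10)984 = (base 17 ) 36f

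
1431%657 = 117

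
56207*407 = 22876249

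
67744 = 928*73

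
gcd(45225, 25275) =75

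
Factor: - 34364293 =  - 17^1*19^1*106391^1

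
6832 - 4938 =1894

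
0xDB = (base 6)1003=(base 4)3123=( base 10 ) 219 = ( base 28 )7n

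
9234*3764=34756776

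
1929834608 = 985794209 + 944040399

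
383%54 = 5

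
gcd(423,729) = 9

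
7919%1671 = 1235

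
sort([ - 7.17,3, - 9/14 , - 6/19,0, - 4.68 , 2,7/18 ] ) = [ - 7.17, - 4.68,- 9/14, - 6/19,0,7/18,2,3]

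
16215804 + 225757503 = 241973307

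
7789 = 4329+3460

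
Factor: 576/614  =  288/307 = 2^5*3^2 * 307^ ( -1)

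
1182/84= 197/14=14.07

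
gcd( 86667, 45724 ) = 7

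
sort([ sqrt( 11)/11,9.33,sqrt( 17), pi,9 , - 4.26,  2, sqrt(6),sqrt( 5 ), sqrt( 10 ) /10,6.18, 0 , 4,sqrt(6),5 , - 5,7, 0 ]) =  [ - 5 , - 4.26,  0 , 0,sqrt( 11)/11,sqrt(10) /10,  2,sqrt(5),sqrt(6),  sqrt( 6),  pi,4,sqrt( 17), 5, 6.18,7, 9,9.33 ]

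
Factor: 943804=2^2*235951^1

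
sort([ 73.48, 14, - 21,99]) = [ - 21,  14, 73.48,99]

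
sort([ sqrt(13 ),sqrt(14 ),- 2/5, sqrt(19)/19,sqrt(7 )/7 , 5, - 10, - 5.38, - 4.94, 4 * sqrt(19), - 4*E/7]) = [- 10,- 5.38,  -  4.94, - 4*E/7, - 2/5, sqrt(19 )/19, sqrt( 7 )/7,  sqrt( 13), sqrt(14 ), 5,4*sqrt ( 19)]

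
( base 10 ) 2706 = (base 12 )1696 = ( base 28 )3CI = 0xa92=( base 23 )52f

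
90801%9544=4905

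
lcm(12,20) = 60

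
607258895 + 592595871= 1199854766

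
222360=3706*60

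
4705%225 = 205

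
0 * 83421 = 0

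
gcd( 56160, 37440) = 18720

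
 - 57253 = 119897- 177150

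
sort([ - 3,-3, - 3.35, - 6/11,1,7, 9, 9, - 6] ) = [ - 6,  -  3.35 , - 3, - 3,-6/11  ,  1,7,9,9]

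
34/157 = 34/157 = 0.22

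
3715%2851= 864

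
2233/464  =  77/16 = 4.81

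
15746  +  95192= 110938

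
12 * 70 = 840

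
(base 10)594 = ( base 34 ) hg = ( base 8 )1122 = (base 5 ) 4334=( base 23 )12j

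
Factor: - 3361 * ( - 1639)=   11^1*149^1*3361^1 = 5508679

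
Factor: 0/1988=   0^1= 0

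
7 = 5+2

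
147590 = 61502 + 86088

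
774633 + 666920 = 1441553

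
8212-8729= -517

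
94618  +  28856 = 123474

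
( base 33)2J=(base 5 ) 320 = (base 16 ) 55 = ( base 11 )78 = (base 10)85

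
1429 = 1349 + 80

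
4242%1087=981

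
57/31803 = 19/10601  =  0.00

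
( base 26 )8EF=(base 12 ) 3423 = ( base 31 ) 60L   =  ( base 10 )5787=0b1011010011011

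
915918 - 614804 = 301114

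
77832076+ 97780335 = 175612411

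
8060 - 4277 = 3783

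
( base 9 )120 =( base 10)99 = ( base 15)69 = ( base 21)4f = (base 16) 63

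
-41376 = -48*862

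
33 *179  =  5907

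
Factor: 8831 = 8831^1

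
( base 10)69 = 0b1000101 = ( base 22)33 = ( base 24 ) 2L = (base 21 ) 36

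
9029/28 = 322 + 13/28 = 322.46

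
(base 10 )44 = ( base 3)1122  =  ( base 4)230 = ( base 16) 2c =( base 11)40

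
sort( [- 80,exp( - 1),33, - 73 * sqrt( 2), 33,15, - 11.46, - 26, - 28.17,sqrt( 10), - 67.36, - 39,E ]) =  [ - 73*sqrt(2),-80,  -  67.36,- 39, - 28.17, - 26  ,-11.46,exp( - 1 ), E, sqrt( 10),15,33,33 ]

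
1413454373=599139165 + 814315208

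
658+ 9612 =10270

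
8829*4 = 35316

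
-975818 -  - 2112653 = 1136835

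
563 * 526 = 296138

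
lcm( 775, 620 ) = 3100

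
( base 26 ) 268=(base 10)1516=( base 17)543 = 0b10111101100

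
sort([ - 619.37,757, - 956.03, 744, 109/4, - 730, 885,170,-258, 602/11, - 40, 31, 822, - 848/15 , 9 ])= [ - 956.03, - 730,  -  619.37,-258,  -  848/15, - 40, 9, 109/4, 31, 602/11, 170, 744, 757, 822, 885 ] 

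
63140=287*220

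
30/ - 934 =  - 15/467 = -0.03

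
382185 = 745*513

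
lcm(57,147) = 2793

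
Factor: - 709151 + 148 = - 59^1 * 61^1*197^1 = -  709003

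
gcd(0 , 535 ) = 535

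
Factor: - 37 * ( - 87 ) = 3^1*29^1*37^1  =  3219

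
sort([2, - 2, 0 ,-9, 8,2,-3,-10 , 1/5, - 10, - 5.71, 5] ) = [ - 10,-10,-9 ,-5.71, - 3, - 2,0,1/5, 2, 2 , 5,  8]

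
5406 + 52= 5458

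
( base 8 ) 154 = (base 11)99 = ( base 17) 66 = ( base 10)108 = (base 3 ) 11000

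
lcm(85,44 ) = 3740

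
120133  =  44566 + 75567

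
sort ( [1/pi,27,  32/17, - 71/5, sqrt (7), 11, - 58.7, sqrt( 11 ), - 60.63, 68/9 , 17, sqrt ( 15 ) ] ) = [  -  60.63,  -  58.7 , - 71/5,1/pi , 32/17, sqrt( 7 ) , sqrt(11),sqrt( 15),68/9,11,17, 27 ]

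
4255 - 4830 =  - 575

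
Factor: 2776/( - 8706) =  -1388/4353 = - 2^2*3^(  -  1 )*347^1*1451^ (-1)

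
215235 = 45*4783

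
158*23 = 3634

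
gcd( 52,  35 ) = 1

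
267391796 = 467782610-200390814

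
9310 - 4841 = 4469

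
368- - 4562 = 4930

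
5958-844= 5114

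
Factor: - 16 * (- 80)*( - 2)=  -  2560 =- 2^9*5^1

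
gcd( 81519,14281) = 1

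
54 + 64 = 118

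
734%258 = 218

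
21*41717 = 876057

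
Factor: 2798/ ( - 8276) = -1399/4138 = - 2^( - 1 )*1399^1*2069^ ( - 1 )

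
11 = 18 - 7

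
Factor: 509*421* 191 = 40929199 = 191^1*421^1*509^1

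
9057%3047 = 2963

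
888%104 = 56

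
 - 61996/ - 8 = 7749 + 1/2 = 7749.50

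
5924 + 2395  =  8319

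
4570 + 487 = 5057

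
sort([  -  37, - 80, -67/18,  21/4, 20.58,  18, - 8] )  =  [-80,-37 , -8, - 67/18, 21/4, 18, 20.58]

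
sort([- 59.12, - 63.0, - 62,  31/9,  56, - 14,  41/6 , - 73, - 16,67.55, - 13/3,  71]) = [ - 73,- 63.0, - 62, - 59.12, - 16, - 14, - 13/3, 31/9,41/6  ,  56,67.55,  71] 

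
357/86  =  357/86 = 4.15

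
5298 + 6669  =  11967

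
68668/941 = 68668/941 = 72.97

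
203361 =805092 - 601731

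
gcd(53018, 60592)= 7574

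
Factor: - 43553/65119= -97^1*449^1*65119^( - 1 )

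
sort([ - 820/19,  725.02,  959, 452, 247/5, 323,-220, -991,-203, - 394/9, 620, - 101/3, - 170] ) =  [-991,  -  220, - 203, - 170,-394/9,  -  820/19,-101/3,247/5,323,452,  620 , 725.02, 959 ] 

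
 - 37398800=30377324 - 67776124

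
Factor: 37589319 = 3^3*1392197^1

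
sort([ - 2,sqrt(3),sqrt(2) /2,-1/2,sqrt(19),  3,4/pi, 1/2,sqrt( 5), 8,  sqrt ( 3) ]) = [ - 2,- 1/2, 1/2,sqrt(2)/2,  4/pi , sqrt(3 ),sqrt(3), sqrt( 5 ), 3, sqrt( 19), 8 ]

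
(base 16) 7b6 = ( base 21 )4A0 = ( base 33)1qr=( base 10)1974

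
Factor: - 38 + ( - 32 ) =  - 2^1*5^1*7^1 = - 70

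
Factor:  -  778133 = -337^1*2309^1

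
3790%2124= 1666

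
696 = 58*12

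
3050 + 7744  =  10794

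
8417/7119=8417/7119 =1.18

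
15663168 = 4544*3447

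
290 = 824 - 534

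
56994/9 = 6332 + 2/3 = 6332.67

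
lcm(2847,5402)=210678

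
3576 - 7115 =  - 3539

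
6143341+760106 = 6903447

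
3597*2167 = 7794699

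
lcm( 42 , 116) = 2436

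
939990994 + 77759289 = 1017750283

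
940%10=0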